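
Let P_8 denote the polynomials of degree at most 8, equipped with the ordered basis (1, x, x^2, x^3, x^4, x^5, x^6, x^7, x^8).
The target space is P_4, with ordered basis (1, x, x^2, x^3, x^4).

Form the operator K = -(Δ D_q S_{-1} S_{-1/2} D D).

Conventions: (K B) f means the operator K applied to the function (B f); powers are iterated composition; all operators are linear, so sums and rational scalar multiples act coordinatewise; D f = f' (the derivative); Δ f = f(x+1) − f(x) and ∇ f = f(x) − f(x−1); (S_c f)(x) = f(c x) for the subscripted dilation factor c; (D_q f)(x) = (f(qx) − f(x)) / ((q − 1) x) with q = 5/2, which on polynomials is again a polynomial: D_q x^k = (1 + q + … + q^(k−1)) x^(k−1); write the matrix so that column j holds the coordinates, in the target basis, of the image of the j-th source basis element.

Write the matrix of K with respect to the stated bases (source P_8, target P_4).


image of 1: 0
image of x: 0
image of x^2: 0
image of x^3: 0
image of x^4: -21/2
image of x^5: -(195/4)x - 195/8
image of x^6: -(9135/64)x^2 - (9135/64)x - 3045/64
image of x^7: -(21651/64)x^3 - (64953/128)x^2 - (21651/64)x - 21651/256
image of x^8: -(181545/256)x^4 - (181545/128)x^3 - (181545/128)x^2 - (181545/256)x - 36309/256
each image's coordinates form column j of the matrix

the matrix is [[0, 0, 0, 0, -21/2, -195/8, -3045/64, -21651/256, -36309/256]; [0, 0, 0, 0, 0, -195/4, -9135/64, -21651/64, -181545/256]; [0, 0, 0, 0, 0, 0, -9135/64, -64953/128, -181545/128]; [0, 0, 0, 0, 0, 0, 0, -21651/64, -181545/128]; [0, 0, 0, 0, 0, 0, 0, 0, -181545/256]] (rows listed top to bottom)


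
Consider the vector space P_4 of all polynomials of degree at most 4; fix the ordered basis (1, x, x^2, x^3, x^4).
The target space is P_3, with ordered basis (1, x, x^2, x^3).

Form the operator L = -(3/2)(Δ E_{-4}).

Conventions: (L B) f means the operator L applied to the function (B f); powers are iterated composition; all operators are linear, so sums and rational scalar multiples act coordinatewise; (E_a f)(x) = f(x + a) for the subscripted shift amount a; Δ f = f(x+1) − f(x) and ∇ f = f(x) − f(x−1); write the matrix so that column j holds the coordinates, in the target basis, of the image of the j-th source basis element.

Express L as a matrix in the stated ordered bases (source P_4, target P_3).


image of 1: 0
image of x: -3/2
image of x^2: -3x + 21/2
image of x^3: -(9/2)x^2 + (63/2)x - 111/2
image of x^4: -6x^3 + 63x^2 - 222x + 525/2
each image's coordinates form column j of the matrix

the matrix is [[0, -3/2, 21/2, -111/2, 525/2]; [0, 0, -3, 63/2, -222]; [0, 0, 0, -9/2, 63]; [0, 0, 0, 0, -6]] (rows listed top to bottom)


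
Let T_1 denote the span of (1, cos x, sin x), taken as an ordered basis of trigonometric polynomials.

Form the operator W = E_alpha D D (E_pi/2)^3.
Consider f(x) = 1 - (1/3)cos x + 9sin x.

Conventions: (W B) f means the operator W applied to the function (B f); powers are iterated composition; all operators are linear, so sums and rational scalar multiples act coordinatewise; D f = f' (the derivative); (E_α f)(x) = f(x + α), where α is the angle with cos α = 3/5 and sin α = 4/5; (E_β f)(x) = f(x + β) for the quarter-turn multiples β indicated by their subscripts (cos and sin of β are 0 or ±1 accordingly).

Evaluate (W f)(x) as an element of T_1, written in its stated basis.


E_pi/2 f = 1 + 9cos x + (1/3)sin x
E_pi/2 E_pi/2 f = 1 + (1/3)cos x - 9sin x
E_pi/2 E_pi/2 E_pi/2 f = 1 - 9cos x - (1/3)sin x
D (E_pi/2)^3 f = -(1/3)cos x + 9sin x
D D (E_pi/2)^3 f = 9cos x + (1/3)sin x
E_alpha D D (E_pi/2)^3 f = (17/3)cos x - 7sin x

the image equals g(x) = (17/3)cos x - 7sin x


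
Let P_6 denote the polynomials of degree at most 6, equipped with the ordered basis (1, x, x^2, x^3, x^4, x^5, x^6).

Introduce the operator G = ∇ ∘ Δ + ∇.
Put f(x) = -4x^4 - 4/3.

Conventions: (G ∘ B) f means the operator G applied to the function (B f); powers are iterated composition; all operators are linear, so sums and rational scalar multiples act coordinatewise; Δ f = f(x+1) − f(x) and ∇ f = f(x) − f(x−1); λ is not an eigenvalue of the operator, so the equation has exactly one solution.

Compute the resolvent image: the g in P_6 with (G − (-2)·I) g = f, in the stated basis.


write g with unknown coordinates in the stated basis and equate coefficients in (G − (-2)·I) g = f
solving from the highest basis element down gives g = -2x^4 + 4x^3 - 2x - 2/3
check: G g = -8x^3 + 4x
so G g − (-2)·g = -4x^4 - 4/3 = f ✓

the result is g(x) = -2x^4 + 4x^3 - 2x - 2/3


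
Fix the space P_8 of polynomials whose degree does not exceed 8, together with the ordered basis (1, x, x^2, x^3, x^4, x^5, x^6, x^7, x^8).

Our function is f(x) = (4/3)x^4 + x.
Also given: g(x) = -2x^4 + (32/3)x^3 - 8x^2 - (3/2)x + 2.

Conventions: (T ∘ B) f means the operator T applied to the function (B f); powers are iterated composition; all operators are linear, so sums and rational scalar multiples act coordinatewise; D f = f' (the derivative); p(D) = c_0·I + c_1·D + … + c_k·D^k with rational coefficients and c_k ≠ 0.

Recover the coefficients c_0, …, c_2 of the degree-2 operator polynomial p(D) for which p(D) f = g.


D^0 f = (4/3)x^4 + x
D^1 f = (16/3)x^3 + 1
D^2 f = 16x^2
matching coefficients of g against c_0 f + c_1 Df + … from the top degree down determines the c_i
solution: c_0 = -3/2, c_1 = 2, c_2 = -1/2

c_0 = -3/2, c_1 = 2, c_2 = -1/2


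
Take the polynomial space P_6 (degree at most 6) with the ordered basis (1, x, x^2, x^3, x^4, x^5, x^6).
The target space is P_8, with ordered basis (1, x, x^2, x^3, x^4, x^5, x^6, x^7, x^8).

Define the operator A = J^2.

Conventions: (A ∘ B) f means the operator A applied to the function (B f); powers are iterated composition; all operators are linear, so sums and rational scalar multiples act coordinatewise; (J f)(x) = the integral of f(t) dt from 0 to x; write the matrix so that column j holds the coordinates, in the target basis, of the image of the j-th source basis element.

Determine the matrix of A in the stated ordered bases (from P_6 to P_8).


image of 1: (1/2)x^2
image of x: (1/6)x^3
image of x^2: (1/12)x^4
image of x^3: (1/20)x^5
image of x^4: (1/30)x^6
image of x^5: (1/42)x^7
image of x^6: (1/56)x^8
each image's coordinates form column j of the matrix

the matrix is [[0, 0, 0, 0, 0, 0, 0]; [0, 0, 0, 0, 0, 0, 0]; [1/2, 0, 0, 0, 0, 0, 0]; [0, 1/6, 0, 0, 0, 0, 0]; [0, 0, 1/12, 0, 0, 0, 0]; [0, 0, 0, 1/20, 0, 0, 0]; [0, 0, 0, 0, 1/30, 0, 0]; [0, 0, 0, 0, 0, 1/42, 0]; [0, 0, 0, 0, 0, 0, 1/56]] (rows listed top to bottom)


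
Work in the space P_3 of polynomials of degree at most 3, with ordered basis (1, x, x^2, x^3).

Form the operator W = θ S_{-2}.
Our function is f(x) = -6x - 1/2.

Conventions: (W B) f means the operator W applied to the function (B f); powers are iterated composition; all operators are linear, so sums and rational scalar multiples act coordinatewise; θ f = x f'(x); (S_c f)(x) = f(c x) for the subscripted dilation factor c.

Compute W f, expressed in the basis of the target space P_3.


the image equals g(x) = 12x

S_{-2} f = 12x - 1/2
θ S_{-2} f = 12x


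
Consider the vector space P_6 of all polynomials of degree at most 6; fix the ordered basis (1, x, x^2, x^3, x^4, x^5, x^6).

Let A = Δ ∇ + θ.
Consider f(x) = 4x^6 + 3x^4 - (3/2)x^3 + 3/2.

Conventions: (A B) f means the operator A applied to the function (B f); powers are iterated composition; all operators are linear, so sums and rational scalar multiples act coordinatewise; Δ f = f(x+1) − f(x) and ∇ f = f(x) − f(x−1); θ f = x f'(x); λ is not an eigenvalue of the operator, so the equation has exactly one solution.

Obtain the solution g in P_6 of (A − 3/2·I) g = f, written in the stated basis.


write g with unknown coordinates in the stated basis and equate coefficients in (A − 3/2·I) g = f
solving from the highest basis element down gives g = (8/9)x^6 - (142/15)x^4 - x^3 + (2608/15)x^2 - 12x + 29617/135
check: A g = (16/3)x^6 - (56/5)x^4 - 3x^3 + (1304/5)x^2 - 18x + 14876/45
so A g − 3/2·g = 4x^6 + 3x^4 - (3/2)x^3 + 3/2 = f ✓

the result is g(x) = (8/9)x^6 - (142/15)x^4 - x^3 + (2608/15)x^2 - 12x + 29617/135


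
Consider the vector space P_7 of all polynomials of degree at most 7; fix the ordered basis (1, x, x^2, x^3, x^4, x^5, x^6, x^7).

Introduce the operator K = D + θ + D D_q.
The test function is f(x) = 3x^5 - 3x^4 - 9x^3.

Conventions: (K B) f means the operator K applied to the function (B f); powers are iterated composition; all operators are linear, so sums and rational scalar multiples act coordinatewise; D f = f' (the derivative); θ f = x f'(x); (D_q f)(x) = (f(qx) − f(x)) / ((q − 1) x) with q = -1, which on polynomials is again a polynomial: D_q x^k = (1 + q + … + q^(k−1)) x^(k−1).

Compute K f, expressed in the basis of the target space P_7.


D f = 15x^4 - 12x^3 - 27x^2
θ f = 15x^5 - 12x^4 - 27x^3
D_q f = 3x^4 - 9x^2
D D_q f = 12x^3 - 18x
(D + θ + D D_q) f = 15x^5 + 3x^4 - 27x^3 - 27x^2 - 18x

the result is g(x) = 15x^5 + 3x^4 - 27x^3 - 27x^2 - 18x


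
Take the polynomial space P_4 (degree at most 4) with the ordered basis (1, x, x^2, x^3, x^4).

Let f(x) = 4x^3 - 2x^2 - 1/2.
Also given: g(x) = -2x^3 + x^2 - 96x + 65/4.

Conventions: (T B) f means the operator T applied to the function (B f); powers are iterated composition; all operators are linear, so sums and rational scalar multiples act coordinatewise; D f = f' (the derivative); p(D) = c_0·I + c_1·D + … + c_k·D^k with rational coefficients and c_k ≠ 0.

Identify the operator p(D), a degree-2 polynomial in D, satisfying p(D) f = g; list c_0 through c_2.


p(D) = -(1/2)·I − 4·D^2, i.e. c_0 = -1/2, c_1 = 0, c_2 = -4

D^0 f = 4x^3 - 2x^2 - 1/2
D^1 f = 12x^2 - 4x
D^2 f = 24x - 4
matching coefficients of g against c_0 f + c_1 Df + … from the top degree down determines the c_i
solution: c_0 = -1/2, c_1 = 0, c_2 = -4


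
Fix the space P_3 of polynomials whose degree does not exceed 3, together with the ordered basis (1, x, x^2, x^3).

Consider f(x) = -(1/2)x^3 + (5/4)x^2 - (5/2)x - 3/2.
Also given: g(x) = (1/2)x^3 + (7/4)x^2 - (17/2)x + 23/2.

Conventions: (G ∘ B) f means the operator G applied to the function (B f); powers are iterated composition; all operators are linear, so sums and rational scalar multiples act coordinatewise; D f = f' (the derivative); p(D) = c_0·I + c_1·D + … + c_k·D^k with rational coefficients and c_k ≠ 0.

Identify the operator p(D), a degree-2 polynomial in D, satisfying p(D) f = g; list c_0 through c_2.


D^0 f = -(1/2)x^3 + (5/4)x^2 - (5/2)x - 3/2
D^1 f = -(3/2)x^2 + (5/2)x - 5/2
D^2 f = -3x + 5/2
matching coefficients of g against c_0 f + c_1 Df + … from the top degree down determines the c_i
solution: c_0 = -1, c_1 = -2, c_2 = 2

c_0 = -1, c_1 = -2, c_2 = 2


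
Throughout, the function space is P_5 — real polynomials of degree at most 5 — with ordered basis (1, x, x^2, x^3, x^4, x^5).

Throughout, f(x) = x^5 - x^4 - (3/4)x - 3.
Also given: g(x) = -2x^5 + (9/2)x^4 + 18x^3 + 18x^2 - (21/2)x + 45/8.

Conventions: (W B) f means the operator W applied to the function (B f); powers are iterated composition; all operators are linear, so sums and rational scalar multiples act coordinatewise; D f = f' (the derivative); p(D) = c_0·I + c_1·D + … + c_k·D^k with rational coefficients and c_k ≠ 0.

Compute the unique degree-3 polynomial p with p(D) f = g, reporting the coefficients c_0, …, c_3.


c_0 = -2, c_1 = 1/2, c_2 = 1, c_3 = 1/2

D^0 f = x^5 - x^4 - (3/4)x - 3
D^1 f = 5x^4 - 4x^3 - 3/4
D^2 f = 20x^3 - 12x^2
D^3 f = 60x^2 - 24x
matching coefficients of g against c_0 f + c_1 Df + … from the top degree down determines the c_i
solution: c_0 = -2, c_1 = 1/2, c_2 = 1, c_3 = 1/2


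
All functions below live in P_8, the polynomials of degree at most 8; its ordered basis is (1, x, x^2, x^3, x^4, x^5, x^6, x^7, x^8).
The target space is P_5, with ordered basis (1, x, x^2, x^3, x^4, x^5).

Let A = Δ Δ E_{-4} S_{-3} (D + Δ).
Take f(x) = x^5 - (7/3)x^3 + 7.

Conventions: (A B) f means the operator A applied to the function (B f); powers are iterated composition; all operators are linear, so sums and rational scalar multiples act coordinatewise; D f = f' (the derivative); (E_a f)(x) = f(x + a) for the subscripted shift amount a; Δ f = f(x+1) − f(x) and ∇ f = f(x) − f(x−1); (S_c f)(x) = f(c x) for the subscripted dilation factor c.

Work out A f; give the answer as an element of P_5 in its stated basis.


D f = 5x^4 - 7x^2
Δ f = 5x^4 + 10x^3 + 3x^2 - 2x - 4/3
(D + Δ) f = 10x^4 + 10x^3 - 4x^2 - 2x - 4/3
S_{-3} (D + Δ) f = 810x^4 - 270x^3 - 36x^2 + 6x - 4/3
E_{-4} S_{-3} (D + Δ) f = 810x^4 - 13230x^3 + 80964x^2 - 220026x + 672116/3
Δ (E_{-4} S_{-3}) (D + Δ) f = 3240x^3 - 34830x^2 + 125478x - 151482
Δ Δ (E_{-4} S_{-3}) (D + Δ) f = 9720x^2 - 59940x + 93888

the result is g(x) = 9720x^2 - 59940x + 93888


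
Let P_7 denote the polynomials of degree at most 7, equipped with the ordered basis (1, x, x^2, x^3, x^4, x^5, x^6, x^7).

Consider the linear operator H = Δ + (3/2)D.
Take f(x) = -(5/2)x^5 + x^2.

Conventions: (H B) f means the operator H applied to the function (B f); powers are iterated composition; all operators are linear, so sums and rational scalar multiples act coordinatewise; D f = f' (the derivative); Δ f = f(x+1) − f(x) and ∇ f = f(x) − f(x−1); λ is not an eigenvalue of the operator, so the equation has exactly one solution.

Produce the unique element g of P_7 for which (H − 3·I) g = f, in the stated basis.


write g with unknown coordinates in the stated basis and equate coefficients in (H − 3·I) g = f
solving from the highest basis element down gives g = (5/6)x^5 + (125/36)x^4 + (775/54)x^3 + (4889/108)x^2 + (31045/324)x + 196649/1944
check: H g = (125/12)x^4 + (775/18)x^3 + (4925/36)x^2 + (31045/108)x + 196649/648
so H g − 3·g = -(5/2)x^5 + x^2 = f ✓

g(x) = (5/6)x^5 + (125/36)x^4 + (775/54)x^3 + (4889/108)x^2 + (31045/324)x + 196649/1944


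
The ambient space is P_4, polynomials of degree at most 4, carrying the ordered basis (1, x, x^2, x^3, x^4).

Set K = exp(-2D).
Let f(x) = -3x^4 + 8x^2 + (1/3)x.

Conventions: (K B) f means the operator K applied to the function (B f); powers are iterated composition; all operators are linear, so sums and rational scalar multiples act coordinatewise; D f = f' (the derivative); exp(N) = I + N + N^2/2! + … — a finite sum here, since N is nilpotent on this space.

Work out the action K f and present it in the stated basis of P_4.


the result is g(x) = -3x^4 + 24x^3 - 64x^2 + (193/3)x - 50/3

order-1 term: 24x^3 - 32x - 2/3
order-2 term: -72x^2 + 32
order-3 term: 96x
order-4 term: -48
the series for exp(-2D) f terminates at order 4
exp(-2D) f = -3x^4 + 24x^3 - 64x^2 + (193/3)x - 50/3


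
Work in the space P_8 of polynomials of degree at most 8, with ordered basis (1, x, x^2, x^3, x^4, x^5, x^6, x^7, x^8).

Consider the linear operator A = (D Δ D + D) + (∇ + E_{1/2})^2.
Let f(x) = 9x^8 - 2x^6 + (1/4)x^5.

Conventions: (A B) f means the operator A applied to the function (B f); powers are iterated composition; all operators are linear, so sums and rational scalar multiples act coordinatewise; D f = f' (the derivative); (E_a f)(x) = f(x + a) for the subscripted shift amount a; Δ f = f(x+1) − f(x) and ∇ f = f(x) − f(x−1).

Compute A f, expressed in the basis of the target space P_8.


D f = 72x^7 - 12x^5 + (5/4)x^4
Δ D f = 504x^6 + 1512x^5 + 2460x^4 + 2405x^3 + (2799/2)x^2 + 449x + 245/4
D Δ D f = 3024x^5 + 7560x^4 + 9840x^3 + 7215x^2 + 2799x + 449
D f = 72x^7 - 12x^5 + (5/4)x^4
(D Δ D + D) f = 72x^7 + 3012x^5 + (30245/4)x^4 + 9840x^3 + 7215x^2 + 2799x + 449
∇ f = 72x^7 - 252x^6 + 492x^5 - (2395/4)x^4 + (923/2)x^3 - (439/2)x^2 + (235/4)x - 27/4
E_{1/2} f = 9x^8 + 36x^7 + 61x^6 + (229/4)x^5 + (65/2)x^4 + (91/8)x^3 + (19/8)x^2 + (17/64)x + 3/256
(∇ + E_{1/2}) f = 9x^8 + 108x^7 - 191x^6 + (2197/4)x^5 - (2265/4)x^4 + (3783/8)x^3 - (1737/8)x^2 + (3777/64)x - 1725/256
∇ (∇ + E_{1/2}) f = 72x^7 + 504x^6 - 2910x^5 + (35045/4)x^4 - (29707/2)x^3 + (121517/8)x^2 - (69553/8)x + 137889/64
E_{1/2} (∇ + E_{1/2}) f = 9x^8 + 144x^7 + 250x^6 + (2425/4)x^5 + (1205/2)x^4 + 488x^3 + (1801/8)x^2 + (493/8)x + 465/64
(∇ + E_{1/2}) (∇ + E_{1/2}) f = 9x^8 + 216x^7 + 754x^6 - (9215/4)x^5 + (37455/4)x^4 - (28731/2)x^3 + (61659/4)x^2 - (17265/2)x + 69177/32
((D Δ D + D) + (∇ + E_{1/2})^2) f = 9x^8 + 288x^7 + 754x^6 + (2833/4)x^5 + 16925x^4 - (9051/2)x^3 + (90519/4)x^2 - (11667/2)x + 83545/32

the result is g(x) = 9x^8 + 288x^7 + 754x^6 + (2833/4)x^5 + 16925x^4 - (9051/2)x^3 + (90519/4)x^2 - (11667/2)x + 83545/32


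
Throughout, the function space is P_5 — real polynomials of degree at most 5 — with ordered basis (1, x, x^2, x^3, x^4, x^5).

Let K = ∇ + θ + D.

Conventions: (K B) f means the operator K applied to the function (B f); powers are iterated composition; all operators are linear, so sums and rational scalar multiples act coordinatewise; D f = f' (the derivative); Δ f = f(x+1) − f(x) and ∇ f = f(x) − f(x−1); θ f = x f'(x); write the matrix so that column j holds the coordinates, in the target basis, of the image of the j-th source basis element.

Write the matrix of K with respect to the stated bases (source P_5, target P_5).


the matrix is [[0, 2, -1, 1, -1, 1]; [0, 1, 4, -3, 4, -5]; [0, 0, 2, 6, -6, 10]; [0, 0, 0, 3, 8, -10]; [0, 0, 0, 0, 4, 10]; [0, 0, 0, 0, 0, 5]] (rows listed top to bottom)

image of 1: 0
image of x: x + 2
image of x^2: 2x^2 + 4x - 1
image of x^3: 3x^3 + 6x^2 - 3x + 1
image of x^4: 4x^4 + 8x^3 - 6x^2 + 4x - 1
image of x^5: 5x^5 + 10x^4 - 10x^3 + 10x^2 - 5x + 1
each image's coordinates form column j of the matrix


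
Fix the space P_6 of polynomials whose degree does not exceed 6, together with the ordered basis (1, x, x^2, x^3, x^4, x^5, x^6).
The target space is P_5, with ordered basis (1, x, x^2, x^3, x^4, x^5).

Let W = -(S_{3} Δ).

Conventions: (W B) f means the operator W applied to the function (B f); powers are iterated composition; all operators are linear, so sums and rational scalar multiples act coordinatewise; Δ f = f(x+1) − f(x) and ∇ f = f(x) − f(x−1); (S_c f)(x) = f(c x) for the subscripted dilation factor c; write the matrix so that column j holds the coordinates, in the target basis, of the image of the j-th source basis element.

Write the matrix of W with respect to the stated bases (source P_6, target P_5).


the matrix is [[0, -1, -1, -1, -1, -1, -1]; [0, 0, -6, -9, -12, -15, -18]; [0, 0, 0, -27, -54, -90, -135]; [0, 0, 0, 0, -108, -270, -540]; [0, 0, 0, 0, 0, -405, -1215]; [0, 0, 0, 0, 0, 0, -1458]] (rows listed top to bottom)

image of 1: 0
image of x: -1
image of x^2: -6x - 1
image of x^3: -27x^2 - 9x - 1
image of x^4: -108x^3 - 54x^2 - 12x - 1
image of x^5: -405x^4 - 270x^3 - 90x^2 - 15x - 1
image of x^6: -1458x^5 - 1215x^4 - 540x^3 - 135x^2 - 18x - 1
each image's coordinates form column j of the matrix


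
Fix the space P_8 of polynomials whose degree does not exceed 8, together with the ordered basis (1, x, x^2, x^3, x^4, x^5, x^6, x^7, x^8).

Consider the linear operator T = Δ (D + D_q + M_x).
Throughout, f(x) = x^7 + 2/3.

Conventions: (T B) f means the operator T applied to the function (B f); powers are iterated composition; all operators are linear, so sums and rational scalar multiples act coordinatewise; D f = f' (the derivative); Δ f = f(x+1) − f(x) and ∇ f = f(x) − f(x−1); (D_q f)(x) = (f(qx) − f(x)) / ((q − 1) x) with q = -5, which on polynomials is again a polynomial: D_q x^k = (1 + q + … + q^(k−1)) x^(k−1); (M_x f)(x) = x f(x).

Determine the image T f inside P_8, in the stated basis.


g(x) = 8x^7 + 28x^6 + 78224x^5 + 195490x^4 + 260616x^3 + 195448x^2 + 78176x + 39089/3

D f = 7x^6
D_q f = 13021x^6
M_x f = x^8 + (2/3)x
(D + D_q + M_x) f = x^8 + 13028x^6 + (2/3)x
Δ (D + D_q + M_x) f = 8x^7 + 28x^6 + 78224x^5 + 195490x^4 + 260616x^3 + 195448x^2 + 78176x + 39089/3


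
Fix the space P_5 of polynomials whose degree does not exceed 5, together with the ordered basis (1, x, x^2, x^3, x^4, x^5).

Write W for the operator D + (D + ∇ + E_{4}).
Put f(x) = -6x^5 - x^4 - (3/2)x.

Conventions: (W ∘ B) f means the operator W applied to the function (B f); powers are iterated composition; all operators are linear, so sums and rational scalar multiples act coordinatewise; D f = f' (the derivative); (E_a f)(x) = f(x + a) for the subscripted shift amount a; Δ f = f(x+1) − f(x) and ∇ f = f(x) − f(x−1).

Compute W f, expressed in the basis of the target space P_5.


g(x) = -6x^5 - 211x^4 - 928x^3 - 3990x^2 - (15823/2)x - 12831/2

D f = -30x^4 - 4x^3 - 3/2
D f = -30x^4 - 4x^3 - 3/2
∇ f = -30x^4 + 56x^3 - 54x^2 + 26x - 13/2
E_{4} f = -6x^5 - 121x^4 - 976x^3 - 3936x^2 - (15875/2)x - 6406
(D + ∇ + E_{4}) f = -6x^5 - 181x^4 - 924x^3 - 3990x^2 - (15823/2)x - 6414
(D + (D + ∇ + E_{4})) f = -6x^5 - 211x^4 - 928x^3 - 3990x^2 - (15823/2)x - 12831/2


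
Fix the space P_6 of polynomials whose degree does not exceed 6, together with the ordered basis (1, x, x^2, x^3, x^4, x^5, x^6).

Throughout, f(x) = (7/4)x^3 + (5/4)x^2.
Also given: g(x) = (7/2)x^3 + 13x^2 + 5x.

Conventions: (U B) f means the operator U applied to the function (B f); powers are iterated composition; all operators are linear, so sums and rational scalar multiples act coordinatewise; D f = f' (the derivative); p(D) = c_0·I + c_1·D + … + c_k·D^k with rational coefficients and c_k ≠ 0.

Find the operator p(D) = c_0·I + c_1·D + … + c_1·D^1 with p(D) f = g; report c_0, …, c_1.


D^0 f = (7/4)x^3 + (5/4)x^2
D^1 f = (21/4)x^2 + (5/2)x
matching coefficients of g against c_0 f + c_1 Df + … from the top degree down determines the c_i
solution: c_0 = 2, c_1 = 2

p(D) = 2·I + 2·D, i.e. c_0 = 2, c_1 = 2


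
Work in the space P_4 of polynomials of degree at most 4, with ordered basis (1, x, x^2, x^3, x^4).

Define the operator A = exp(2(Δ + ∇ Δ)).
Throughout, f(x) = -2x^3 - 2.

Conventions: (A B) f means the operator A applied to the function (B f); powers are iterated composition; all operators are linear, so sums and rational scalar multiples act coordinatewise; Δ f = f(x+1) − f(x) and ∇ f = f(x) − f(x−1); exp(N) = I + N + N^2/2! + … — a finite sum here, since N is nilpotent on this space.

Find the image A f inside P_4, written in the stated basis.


order-1 term: -12x^2 - 36x - 4
order-2 term: -24x - 72
order-3 term: -16
the series for exp(2(Δ + ∇ Δ)) f terminates at order 3
exp(2(Δ + ∇ Δ)) f = -2x^3 - 12x^2 - 60x - 94

the result is g(x) = -2x^3 - 12x^2 - 60x - 94


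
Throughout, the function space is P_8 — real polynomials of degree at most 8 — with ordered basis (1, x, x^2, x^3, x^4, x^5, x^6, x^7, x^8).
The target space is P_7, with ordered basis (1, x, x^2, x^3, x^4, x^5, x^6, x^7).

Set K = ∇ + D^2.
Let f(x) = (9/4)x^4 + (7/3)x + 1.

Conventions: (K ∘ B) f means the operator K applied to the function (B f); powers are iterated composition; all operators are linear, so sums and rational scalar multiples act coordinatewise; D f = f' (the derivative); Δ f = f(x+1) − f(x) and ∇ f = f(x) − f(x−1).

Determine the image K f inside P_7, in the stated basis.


∇ f = 9x^3 - (27/2)x^2 + 9x + 1/12
D f = 9x^3 + 7/3
D D f = 27x^2
(∇ + D^2) f = 9x^3 + (27/2)x^2 + 9x + 1/12

the result is g(x) = 9x^3 + (27/2)x^2 + 9x + 1/12


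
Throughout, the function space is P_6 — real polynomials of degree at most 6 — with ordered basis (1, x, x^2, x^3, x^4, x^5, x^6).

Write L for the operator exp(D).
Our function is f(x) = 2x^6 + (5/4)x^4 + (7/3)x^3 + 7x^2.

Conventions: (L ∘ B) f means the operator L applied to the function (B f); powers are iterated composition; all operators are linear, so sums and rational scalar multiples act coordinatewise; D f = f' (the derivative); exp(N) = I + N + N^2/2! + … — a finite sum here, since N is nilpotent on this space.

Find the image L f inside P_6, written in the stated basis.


order-1 term: 12x^5 + 5x^3 + 7x^2 + 14x
order-2 term: 30x^4 + (15/2)x^2 + 7x + 7
order-3 term: 40x^3 + 5x + 7/3
order-4 term: 30x^2 + 5/4
order-5 term: 12x
order-6 term: 2
the series for exp(D) f terminates at order 6
exp(D) f = 2x^6 + 12x^5 + (125/4)x^4 + (142/3)x^3 + (103/2)x^2 + 38x + 151/12

g(x) = 2x^6 + 12x^5 + (125/4)x^4 + (142/3)x^3 + (103/2)x^2 + 38x + 151/12


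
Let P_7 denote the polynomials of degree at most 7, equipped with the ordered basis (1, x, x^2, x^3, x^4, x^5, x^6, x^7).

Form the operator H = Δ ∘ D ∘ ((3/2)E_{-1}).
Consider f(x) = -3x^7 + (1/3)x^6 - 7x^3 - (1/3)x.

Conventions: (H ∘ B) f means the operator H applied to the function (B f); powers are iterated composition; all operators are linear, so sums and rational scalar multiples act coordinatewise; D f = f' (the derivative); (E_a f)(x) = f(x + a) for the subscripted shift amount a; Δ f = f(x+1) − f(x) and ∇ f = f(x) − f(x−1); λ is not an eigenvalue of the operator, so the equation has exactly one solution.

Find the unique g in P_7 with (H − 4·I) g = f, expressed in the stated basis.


the image equals g(x) = (3/4)x^7 - (1/12)x^6 + (189/16)x^5 - (975/32)x^4 + (4211/32)x^3 - (9645/32)x^2 + (205295/384)x - 113691/256

write g with unknown coordinates in the stated basis and equate coefficients in (H − 4·I) g = f
solving from the highest basis element down gives g = (3/4)x^7 - (1/12)x^6 + (189/16)x^5 - (975/32)x^4 + (4211/32)x^3 - (9645/32)x^2 + (205295/384)x - 113691/256
check: H g = (189/4)x^5 - (975/8)x^4 + (4155/8)x^3 - (9645/8)x^2 + (68421/32)x - 113691/64
so H g − 4·g = -3x^7 + (1/3)x^6 - 7x^3 - (1/3)x = f ✓


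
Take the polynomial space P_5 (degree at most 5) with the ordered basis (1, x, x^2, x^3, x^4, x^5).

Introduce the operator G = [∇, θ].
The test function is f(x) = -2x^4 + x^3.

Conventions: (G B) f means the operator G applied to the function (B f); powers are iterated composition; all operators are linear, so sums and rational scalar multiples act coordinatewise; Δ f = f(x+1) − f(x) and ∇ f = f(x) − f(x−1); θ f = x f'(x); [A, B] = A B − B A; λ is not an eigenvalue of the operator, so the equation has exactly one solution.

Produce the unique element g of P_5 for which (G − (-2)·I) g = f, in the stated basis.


write g with unknown coordinates in the stated basis and equate coefficients in (G − (-2)·I) g = f
solving from the highest basis element down gives g = -x^4 + (5/2)x^3 - (39/4)x^2 + (93/4)x - 217/8
check: G g = -4x^3 + (39/2)x^2 - (93/2)x + 217/4
so G g − (-2)·g = -2x^4 + x^3 = f ✓

the result is g(x) = -x^4 + (5/2)x^3 - (39/4)x^2 + (93/4)x - 217/8


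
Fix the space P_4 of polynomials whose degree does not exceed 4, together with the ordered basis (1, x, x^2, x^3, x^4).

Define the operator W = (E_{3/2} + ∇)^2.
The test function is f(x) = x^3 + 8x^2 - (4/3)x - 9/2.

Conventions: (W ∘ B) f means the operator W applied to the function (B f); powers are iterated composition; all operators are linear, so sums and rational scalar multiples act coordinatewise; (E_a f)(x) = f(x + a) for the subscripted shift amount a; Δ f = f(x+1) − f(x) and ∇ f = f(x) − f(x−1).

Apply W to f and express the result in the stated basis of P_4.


the image equals g(x) = x^3 + 23x^2 + (371/3)x + 409/3

E_{3/2} f = x^3 + (25/2)x^2 + (353/12)x + 119/8
∇ f = 3x^2 + 13x - 25/3
(E_{3/2} + ∇) f = x^3 + (31/2)x^2 + (509/12)x + 157/24
E_{3/2} (E_{3/2} + ∇) f = x^3 + 20x^2 + (287/3)x + 1301/12
∇ (E_{3/2} + ∇) f = 3x^2 + 28x + 335/12
(E_{3/2} + ∇) (E_{3/2} + ∇) f = x^3 + 23x^2 + (371/3)x + 409/3


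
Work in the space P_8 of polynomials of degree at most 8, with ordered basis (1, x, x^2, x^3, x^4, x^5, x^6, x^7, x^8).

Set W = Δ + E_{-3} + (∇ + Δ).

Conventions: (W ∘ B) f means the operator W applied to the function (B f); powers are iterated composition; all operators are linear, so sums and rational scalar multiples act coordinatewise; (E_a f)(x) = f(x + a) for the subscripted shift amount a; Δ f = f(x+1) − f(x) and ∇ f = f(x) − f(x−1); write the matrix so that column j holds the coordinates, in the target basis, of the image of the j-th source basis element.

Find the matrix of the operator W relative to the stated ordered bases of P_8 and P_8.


image of 1: 1
image of x: x
image of x^2: x^2 + 10
image of x^3: x^3 + 30x - 24
image of x^4: x^4 + 60x^2 - 96x + 82
image of x^5: x^5 + 100x^3 - 240x^2 + 410x - 240
image of x^6: x^6 + 150x^4 - 480x^3 + 1230x^2 - 1440x + 730
image of x^7: x^7 + 210x^5 - 840x^4 + 2870x^3 - 5040x^2 + 5110x - 2184
image of x^8: x^8 + 280x^6 - 1344x^5 + 5740x^4 - 13440x^3 + 20440x^2 - 17472x + 6562
each image's coordinates form column j of the matrix

the matrix is [[1, 0, 10, -24, 82, -240, 730, -2184, 6562]; [0, 1, 0, 30, -96, 410, -1440, 5110, -17472]; [0, 0, 1, 0, 60, -240, 1230, -5040, 20440]; [0, 0, 0, 1, 0, 100, -480, 2870, -13440]; [0, 0, 0, 0, 1, 0, 150, -840, 5740]; [0, 0, 0, 0, 0, 1, 0, 210, -1344]; [0, 0, 0, 0, 0, 0, 1, 0, 280]; [0, 0, 0, 0, 0, 0, 0, 1, 0]; [0, 0, 0, 0, 0, 0, 0, 0, 1]] (rows listed top to bottom)


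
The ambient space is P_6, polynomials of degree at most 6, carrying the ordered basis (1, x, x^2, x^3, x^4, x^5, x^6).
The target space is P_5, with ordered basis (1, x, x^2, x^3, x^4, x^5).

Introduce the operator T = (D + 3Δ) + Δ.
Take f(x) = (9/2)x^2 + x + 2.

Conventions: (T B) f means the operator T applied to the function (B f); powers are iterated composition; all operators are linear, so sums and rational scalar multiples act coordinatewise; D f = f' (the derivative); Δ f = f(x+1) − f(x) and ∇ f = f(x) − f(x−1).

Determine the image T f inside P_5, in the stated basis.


the image equals g(x) = 45x + 23

D f = 9x + 1
Δ f = 9x + 11/2
(3Δ) f = 27x + 33/2
(D + 3Δ) f = 36x + 35/2
Δ f = 9x + 11/2
((D + 3Δ) + Δ) f = 45x + 23


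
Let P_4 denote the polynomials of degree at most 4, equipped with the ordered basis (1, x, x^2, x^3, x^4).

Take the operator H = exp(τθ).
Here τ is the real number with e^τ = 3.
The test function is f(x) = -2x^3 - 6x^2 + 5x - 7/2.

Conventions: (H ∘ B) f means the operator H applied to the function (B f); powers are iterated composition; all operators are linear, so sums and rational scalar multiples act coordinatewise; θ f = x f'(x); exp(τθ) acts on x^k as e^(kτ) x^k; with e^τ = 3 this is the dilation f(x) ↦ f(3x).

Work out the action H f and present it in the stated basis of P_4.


g(x) = -54x^3 - 54x^2 + 15x - 7/2

exp(τθ) x^k = e^(kτ) x^k; with e^τ = 3 this sends x^k to 3^k x^k
x ↦ 3 x
x^2 ↦ 9 x^2
x^3 ↦ 27 x^3
applying this coordinatewise to f: exp(τθ) f = -54x^3 - 54x^2 + 15x - 7/2


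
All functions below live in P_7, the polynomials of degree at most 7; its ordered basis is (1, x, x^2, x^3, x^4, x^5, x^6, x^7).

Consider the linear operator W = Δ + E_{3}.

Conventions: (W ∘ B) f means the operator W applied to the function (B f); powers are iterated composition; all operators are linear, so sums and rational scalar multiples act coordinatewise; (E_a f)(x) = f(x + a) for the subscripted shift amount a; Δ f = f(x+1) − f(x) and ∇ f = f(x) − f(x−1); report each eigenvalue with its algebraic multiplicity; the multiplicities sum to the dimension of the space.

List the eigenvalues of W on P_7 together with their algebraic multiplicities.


image of 1: 1
image of x: x + 4
image of x^2: x^2 + 8x + 10
image of x^3: x^3 + 12x^2 + 30x + 28
image of x^4: x^4 + 16x^3 + 60x^2 + 112x + 82
image of x^5: x^5 + 20x^4 + 100x^3 + 280x^2 + 410x + 244
image of x^6: x^6 + 24x^5 + 150x^4 + 560x^3 + 1230x^2 + 1464x + 730
image of x^7: x^7 + 28x^6 + 210x^5 + 980x^4 + 2870x^3 + 5124x^2 + 5110x + 2188
the matrix is upper triangular; its diagonal is (1, 1, 1, 1, 1, 1, 1, 1)
for a triangular matrix the eigenvalues are the diagonal entries, with algebraic multiplicity their repetition count

λ = 1 (multiplicity 8)


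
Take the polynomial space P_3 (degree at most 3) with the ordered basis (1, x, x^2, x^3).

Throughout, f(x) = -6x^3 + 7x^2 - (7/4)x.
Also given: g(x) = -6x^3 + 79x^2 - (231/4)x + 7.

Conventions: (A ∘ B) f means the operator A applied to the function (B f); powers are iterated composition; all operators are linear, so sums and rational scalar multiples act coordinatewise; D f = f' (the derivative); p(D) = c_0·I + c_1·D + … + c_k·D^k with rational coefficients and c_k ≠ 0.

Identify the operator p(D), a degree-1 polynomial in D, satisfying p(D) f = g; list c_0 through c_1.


D^0 f = -6x^3 + 7x^2 - (7/4)x
D^1 f = -18x^2 + 14x - 7/4
matching coefficients of g against c_0 f + c_1 Df + … from the top degree down determines the c_i
solution: c_0 = 1, c_1 = -4

c_0 = 1, c_1 = -4


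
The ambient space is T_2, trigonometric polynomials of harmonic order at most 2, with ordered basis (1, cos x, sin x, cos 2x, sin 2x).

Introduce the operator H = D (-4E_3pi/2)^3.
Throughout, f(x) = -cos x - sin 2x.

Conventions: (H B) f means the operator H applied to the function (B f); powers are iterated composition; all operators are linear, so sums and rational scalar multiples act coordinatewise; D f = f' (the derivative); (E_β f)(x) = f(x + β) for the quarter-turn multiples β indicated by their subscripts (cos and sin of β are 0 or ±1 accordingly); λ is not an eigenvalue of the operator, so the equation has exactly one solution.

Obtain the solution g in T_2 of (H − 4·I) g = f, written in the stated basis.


the image equals g(x) = -(1/60)cos x + (8/1025)cos 2x + (1/4100)sin 2x

write g with unknown coordinates in the stated basis and equate coefficients in (H − 4·I) g = f
solving from the highest basis element down gives g = -(1/60)cos x + (8/1025)cos 2x + (1/4100)sin 2x
check: H g = -(16/15)cos x + (32/1025)cos 2x - (1024/1025)sin 2x
so H g − 4·g = -cos x - sin 2x = f ✓


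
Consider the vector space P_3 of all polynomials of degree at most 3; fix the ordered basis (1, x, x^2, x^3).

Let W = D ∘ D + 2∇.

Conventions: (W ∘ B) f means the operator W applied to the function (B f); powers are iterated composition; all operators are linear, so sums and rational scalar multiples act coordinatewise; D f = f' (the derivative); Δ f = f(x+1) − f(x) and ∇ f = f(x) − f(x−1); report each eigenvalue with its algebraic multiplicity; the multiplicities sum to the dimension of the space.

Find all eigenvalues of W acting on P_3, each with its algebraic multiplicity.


image of 1: 0
image of x: 2
image of x^2: 4x
image of x^3: 6x^2 + 2
the matrix is upper triangular; its diagonal is (0, 0, 0, 0)
for a triangular matrix the eigenvalues are the diagonal entries, with algebraic multiplicity their repetition count

λ = 0 (multiplicity 4)


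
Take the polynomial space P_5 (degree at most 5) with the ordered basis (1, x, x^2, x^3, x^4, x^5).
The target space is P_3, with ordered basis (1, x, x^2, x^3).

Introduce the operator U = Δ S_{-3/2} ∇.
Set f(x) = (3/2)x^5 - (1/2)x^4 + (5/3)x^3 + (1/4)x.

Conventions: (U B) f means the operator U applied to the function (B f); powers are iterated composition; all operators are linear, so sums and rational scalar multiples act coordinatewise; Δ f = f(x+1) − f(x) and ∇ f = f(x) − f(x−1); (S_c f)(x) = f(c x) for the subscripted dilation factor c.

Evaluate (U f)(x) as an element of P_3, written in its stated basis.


g(x) = (1215/8)x^3 + (6399/16)x^2 + (855/2)x + 5403/32

∇ f = (15/2)x^4 - 17x^3 + 23x^2 - (29/2)x + 47/12
S_{-3/2} ∇ f = (1215/32)x^4 + (459/8)x^3 + (207/4)x^2 + (87/4)x + 47/12
Δ S_{-3/2} ∇ f = (1215/8)x^3 + (6399/16)x^2 + (855/2)x + 5403/32


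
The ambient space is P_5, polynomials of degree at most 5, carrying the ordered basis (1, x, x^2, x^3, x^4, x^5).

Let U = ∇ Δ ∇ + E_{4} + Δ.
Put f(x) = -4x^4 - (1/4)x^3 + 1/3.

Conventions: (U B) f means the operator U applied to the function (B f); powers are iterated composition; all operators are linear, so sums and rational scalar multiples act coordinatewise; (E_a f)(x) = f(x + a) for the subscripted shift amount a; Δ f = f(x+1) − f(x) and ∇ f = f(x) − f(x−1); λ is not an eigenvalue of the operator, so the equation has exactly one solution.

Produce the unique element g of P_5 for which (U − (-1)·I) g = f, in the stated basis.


the image equals g(x) = -2x^4 + (159/8)x^3 - (753/16)x^2 + (25/2)x - 8795/96

write g with unknown coordinates in the stated basis and equate coefficients in (U − (-1)·I) g = f
solving from the highest basis element down gives g = -2x^4 + (159/8)x^3 - (753/16)x^2 + (25/2)x - 8795/96
check: U g = -2x^4 - (161/8)x^3 + (753/16)x^2 - (25/2)x + 8827/96
so U g − (-1)·g = -4x^4 - (1/4)x^3 + 1/3 = f ✓


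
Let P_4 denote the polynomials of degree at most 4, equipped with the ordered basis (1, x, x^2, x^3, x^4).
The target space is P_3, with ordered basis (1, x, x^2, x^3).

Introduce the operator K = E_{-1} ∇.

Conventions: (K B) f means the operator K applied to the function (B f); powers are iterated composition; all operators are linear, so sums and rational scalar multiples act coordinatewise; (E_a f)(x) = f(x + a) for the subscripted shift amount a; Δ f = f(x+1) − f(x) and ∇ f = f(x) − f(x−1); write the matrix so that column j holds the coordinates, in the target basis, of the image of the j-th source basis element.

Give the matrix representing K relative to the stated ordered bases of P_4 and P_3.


image of 1: 0
image of x: 1
image of x^2: 2x - 3
image of x^3: 3x^2 - 9x + 7
image of x^4: 4x^3 - 18x^2 + 28x - 15
each image's coordinates form column j of the matrix

the matrix is [[0, 1, -3, 7, -15]; [0, 0, 2, -9, 28]; [0, 0, 0, 3, -18]; [0, 0, 0, 0, 4]] (rows listed top to bottom)


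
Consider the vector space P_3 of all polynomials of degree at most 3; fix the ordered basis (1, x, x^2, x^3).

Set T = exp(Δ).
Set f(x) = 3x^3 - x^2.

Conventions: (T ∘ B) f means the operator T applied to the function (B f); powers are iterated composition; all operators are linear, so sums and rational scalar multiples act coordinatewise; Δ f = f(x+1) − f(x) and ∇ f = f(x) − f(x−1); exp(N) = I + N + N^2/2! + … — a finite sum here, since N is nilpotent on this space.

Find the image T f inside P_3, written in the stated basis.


order-1 term: 9x^2 + 7x + 2
order-2 term: 9x + 8
order-3 term: 3
the series for exp(Δ) f terminates at order 3
exp(Δ) f = 3x^3 + 8x^2 + 16x + 13

the result is g(x) = 3x^3 + 8x^2 + 16x + 13


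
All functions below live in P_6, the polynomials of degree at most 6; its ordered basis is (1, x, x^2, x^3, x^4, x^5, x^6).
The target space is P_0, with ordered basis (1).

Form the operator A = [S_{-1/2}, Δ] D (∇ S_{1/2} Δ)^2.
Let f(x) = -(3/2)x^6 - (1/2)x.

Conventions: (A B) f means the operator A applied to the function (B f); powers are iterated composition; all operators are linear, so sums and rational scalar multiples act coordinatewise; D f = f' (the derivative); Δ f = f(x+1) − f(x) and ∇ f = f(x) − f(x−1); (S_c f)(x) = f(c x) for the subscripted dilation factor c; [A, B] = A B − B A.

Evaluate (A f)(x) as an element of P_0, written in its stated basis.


g(x) = -405/64

Δ f = -9x^5 - (45/2)x^4 - 30x^3 - (45/2)x^2 - 9x - 2
S_{1/2} Δ f = -(9/32)x^5 - (45/32)x^4 - (15/4)x^3 - (45/8)x^2 - (9/2)x - 2
∇ S_{1/2} Δ f = -(45/32)x^4 - (45/16)x^3 - (45/8)x^2 - (135/32)x - 3/2
Δ (∇ S_{1/2} Δ) f = -(45/8)x^3 - (135/8)x^2 - (405/16)x - 225/16
S_{1/2} Δ (∇ S_{1/2} Δ) f = -(45/64)x^3 - (135/32)x^2 - (405/32)x - 225/16
∇ S_{1/2} Δ (∇ S_{1/2} Δ) f = -(135/64)x^2 - (405/64)x - 585/64
D (∇ S_{1/2} Δ)^2 f = -(135/32)x - 405/64
Δ D (∇ S_{1/2} Δ)^2 f = -135/32
S_{-1/2} Δ D (∇ S_{1/2} Δ)^2 f = -135/32
S_{-1/2} D (∇ S_{1/2} Δ)^2 f = (135/64)x - 405/64
Δ S_{-1/2} D (∇ S_{1/2} Δ)^2 f = 135/64
[S_{-1/2}, Δ] D (∇ S_{1/2} Δ)^2 f = -405/64


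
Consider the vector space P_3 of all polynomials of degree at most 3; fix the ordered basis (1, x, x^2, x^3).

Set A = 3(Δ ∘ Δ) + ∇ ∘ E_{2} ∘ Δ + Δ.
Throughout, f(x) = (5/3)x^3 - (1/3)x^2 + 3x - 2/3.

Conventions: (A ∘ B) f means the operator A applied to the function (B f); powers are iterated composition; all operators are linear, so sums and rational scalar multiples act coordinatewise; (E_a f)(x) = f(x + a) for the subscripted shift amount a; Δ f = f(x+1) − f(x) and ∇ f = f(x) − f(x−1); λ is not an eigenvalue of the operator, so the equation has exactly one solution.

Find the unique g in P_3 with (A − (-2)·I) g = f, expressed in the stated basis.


the result is g(x) = (5/6)x^3 - (17/12)x^2 - (25/3)x - 65/24

write g with unknown coordinates in the stated basis and equate coefficients in (A − (-2)·I) g = f
solving from the highest basis element down gives g = (5/6)x^3 - (17/12)x^2 - (25/3)x - 65/24
check: A g = (5/2)x^2 + (59/3)x + 19/4
so A g − (-2)·g = (5/3)x^3 - (1/3)x^2 + 3x - 2/3 = f ✓
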